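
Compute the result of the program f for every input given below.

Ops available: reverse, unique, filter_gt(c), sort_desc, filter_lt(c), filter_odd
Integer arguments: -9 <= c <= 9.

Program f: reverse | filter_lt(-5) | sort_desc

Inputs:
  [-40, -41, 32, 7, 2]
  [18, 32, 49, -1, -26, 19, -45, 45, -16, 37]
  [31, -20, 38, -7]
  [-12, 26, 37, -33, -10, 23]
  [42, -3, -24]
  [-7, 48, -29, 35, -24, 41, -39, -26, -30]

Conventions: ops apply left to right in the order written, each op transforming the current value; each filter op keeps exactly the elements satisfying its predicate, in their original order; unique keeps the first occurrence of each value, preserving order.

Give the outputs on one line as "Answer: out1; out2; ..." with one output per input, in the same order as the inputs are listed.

Execution, op by op:
  [-40, -41, 32, 7, 2] -> [2, 7, 32, -41, -40] -> [-41, -40] -> [-40, -41]
  [18, 32, 49, -1, -26, 19, -45, 45, -16, 37] -> [37, -16, 45, -45, 19, -26, -1, 49, 32, 18] -> [-16, -45, -26] -> [-16, -26, -45]
  [31, -20, 38, -7] -> [-7, 38, -20, 31] -> [-7, -20] -> [-7, -20]
  [-12, 26, 37, -33, -10, 23] -> [23, -10, -33, 37, 26, -12] -> [-10, -33, -12] -> [-10, -12, -33]
  [42, -3, -24] -> [-24, -3, 42] -> [-24] -> [-24]
  [-7, 48, -29, 35, -24, 41, -39, -26, -30] -> [-30, -26, -39, 41, -24, 35, -29, 48, -7] -> [-30, -26, -39, -24, -29, -7] -> [-7, -24, -26, -29, -30, -39]

[-40, -41]; [-16, -26, -45]; [-7, -20]; [-10, -12, -33]; [-24]; [-7, -24, -26, -29, -30, -39]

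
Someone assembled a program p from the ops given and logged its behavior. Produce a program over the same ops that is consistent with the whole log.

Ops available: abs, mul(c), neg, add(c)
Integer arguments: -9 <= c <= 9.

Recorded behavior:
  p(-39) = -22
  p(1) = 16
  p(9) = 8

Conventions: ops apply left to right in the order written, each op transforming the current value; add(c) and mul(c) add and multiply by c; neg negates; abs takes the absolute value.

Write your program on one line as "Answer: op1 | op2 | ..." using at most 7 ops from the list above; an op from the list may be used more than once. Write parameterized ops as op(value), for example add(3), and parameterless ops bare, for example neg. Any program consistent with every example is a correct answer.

neg | abs | add(-9) | add(-6) | add(-2) | neg

Check, running the answer program on each example:
  -39 -> 39 -> 39 -> 30 -> 24 -> 22 -> -22
  1 -> -1 -> 1 -> -8 -> -14 -> -16 -> 16
  9 -> -9 -> 9 -> 0 -> -6 -> -8 -> 8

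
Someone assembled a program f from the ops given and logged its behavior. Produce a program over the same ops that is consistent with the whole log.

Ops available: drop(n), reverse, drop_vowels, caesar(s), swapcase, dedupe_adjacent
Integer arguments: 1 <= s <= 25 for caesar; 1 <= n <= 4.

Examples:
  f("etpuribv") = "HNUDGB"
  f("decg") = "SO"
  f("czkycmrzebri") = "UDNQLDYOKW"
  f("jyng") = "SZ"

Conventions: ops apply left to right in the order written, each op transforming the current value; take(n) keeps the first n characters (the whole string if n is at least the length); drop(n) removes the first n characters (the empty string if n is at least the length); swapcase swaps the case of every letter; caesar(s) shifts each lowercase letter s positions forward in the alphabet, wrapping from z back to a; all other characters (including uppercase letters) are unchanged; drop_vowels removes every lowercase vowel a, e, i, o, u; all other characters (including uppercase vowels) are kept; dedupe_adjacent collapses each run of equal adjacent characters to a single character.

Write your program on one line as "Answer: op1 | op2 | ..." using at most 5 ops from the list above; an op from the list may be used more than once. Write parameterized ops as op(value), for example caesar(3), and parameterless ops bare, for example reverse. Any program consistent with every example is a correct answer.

caesar(20) | drop(2) | caesar(18) | swapcase | reverse

Check, running the answer program on each example:
  "etpuribv" -> "ynjolcvp" -> "jolcvp" -> "bgdunh" -> "BGDUNH" -> "HNUDGB"
  "decg" -> "xywa" -> "wa" -> "os" -> "OS" -> "SO"
  "czkycmrzebri" -> "wteswgltyvlc" -> "eswgltyvlc" -> "wkoydlqndu" -> "WKOYDLQNDU" -> "UDNQLDYOKW"
  "jyng" -> "dsha" -> "ha" -> "zs" -> "ZS" -> "SZ"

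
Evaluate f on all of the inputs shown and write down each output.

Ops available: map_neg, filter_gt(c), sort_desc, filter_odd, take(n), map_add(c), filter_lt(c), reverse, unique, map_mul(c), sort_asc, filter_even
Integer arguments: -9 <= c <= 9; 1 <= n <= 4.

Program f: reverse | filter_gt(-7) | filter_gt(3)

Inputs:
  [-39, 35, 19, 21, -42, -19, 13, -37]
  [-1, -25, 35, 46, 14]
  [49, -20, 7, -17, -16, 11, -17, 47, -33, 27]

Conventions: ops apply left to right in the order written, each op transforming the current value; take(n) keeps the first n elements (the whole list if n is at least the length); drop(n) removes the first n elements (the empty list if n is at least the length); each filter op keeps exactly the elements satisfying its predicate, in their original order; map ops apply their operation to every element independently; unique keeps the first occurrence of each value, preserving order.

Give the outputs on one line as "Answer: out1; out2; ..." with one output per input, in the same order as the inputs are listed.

[13, 21, 19, 35]; [14, 46, 35]; [27, 47, 11, 7, 49]

Execution, op by op:
  [-39, 35, 19, 21, -42, -19, 13, -37] -> [-37, 13, -19, -42, 21, 19, 35, -39] -> [13, 21, 19, 35] -> [13, 21, 19, 35]
  [-1, -25, 35, 46, 14] -> [14, 46, 35, -25, -1] -> [14, 46, 35, -1] -> [14, 46, 35]
  [49, -20, 7, -17, -16, 11, -17, 47, -33, 27] -> [27, -33, 47, -17, 11, -16, -17, 7, -20, 49] -> [27, 47, 11, 7, 49] -> [27, 47, 11, 7, 49]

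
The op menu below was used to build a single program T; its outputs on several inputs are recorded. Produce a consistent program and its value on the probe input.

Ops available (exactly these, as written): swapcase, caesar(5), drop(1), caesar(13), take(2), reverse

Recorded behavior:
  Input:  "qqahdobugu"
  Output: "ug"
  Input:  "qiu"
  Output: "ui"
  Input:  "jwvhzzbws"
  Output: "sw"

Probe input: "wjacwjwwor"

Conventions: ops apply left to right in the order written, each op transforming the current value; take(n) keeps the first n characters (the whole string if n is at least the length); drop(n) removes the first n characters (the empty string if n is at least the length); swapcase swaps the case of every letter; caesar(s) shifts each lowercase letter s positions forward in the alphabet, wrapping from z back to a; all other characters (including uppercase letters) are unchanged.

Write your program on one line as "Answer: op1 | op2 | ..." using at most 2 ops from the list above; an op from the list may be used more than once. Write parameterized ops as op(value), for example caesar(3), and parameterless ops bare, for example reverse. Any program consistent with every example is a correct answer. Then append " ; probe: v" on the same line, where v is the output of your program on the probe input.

reverse | take(2) ; probe: "ro"

Check, running the answer program on each example:
  "qqahdobugu" -> "ugubodhaqq" -> "ug"
  "qiu" -> "uiq" -> "ui"
  "jwvhzzbws" -> "swbzzhvwj" -> "sw"
  probe: "wjacwjwwor" -> "rowwjwcajw" -> "ro"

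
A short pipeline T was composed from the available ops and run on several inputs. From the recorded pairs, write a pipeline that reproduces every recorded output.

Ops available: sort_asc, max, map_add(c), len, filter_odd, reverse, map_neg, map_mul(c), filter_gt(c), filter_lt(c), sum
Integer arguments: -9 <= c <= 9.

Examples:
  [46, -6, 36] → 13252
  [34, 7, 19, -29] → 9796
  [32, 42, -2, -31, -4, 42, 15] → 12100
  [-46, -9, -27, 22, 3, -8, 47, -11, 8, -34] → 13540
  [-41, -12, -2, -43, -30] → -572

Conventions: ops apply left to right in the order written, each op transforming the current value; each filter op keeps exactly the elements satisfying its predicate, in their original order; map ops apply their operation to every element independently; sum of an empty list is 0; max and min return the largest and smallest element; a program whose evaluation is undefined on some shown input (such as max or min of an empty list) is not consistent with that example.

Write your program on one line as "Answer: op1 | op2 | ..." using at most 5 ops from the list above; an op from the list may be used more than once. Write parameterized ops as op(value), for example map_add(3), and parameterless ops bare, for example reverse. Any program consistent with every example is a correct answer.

map_mul(8) | map_mul(4) | map_mul(9) | map_add(4) | max

Check, running the answer program on each example:
  [46, -6, 36] -> [368, -48, 288] -> [1472, -192, 1152] -> [13248, -1728, 10368] -> [13252, -1724, 10372] -> 13252
  [34, 7, 19, -29] -> [272, 56, 152, -232] -> [1088, 224, 608, -928] -> [9792, 2016, 5472, -8352] -> [9796, 2020, 5476, -8348] -> 9796
  [32, 42, -2, -31, -4, 42, 15] -> [256, 336, -16, -248, -32, 336, 120] -> [1024, 1344, -64, -992, -128, 1344, 480] -> [9216, 12096, -576, -8928, -1152, 12096, 4320] -> [9220, 12100, -572, -8924, -1148, 12100, 4324] -> 12100
  [-46, -9, -27, 22, 3, -8, 47, -11, 8, -34] -> [-368, -72, -216, 176, 24, -64, 376, -88, 64, -272] -> [-1472, -288, -864, 704, 96, -256, 1504, -352, 256, -1088] -> [-13248, -2592, -7776, 6336, 864, -2304, 13536, -3168, 2304, -9792] -> [-13244, -2588, -7772, 6340, 868, -2300, 13540, -3164, 2308, -9788] -> 13540
  [-41, -12, -2, -43, -30] -> [-328, -96, -16, -344, -240] -> [-1312, -384, -64, -1376, -960] -> [-11808, -3456, -576, -12384, -8640] -> [-11804, -3452, -572, -12380, -8636] -> -572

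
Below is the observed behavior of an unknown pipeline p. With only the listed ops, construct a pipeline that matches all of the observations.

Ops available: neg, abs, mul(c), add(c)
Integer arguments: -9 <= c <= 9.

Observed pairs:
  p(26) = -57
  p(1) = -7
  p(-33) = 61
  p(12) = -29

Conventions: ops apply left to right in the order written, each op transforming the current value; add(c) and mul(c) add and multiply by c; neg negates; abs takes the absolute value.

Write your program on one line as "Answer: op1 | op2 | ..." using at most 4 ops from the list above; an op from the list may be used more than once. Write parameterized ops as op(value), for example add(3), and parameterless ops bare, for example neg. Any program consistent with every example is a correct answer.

mul(2) | add(5) | neg

Check, running the answer program on each example:
  26 -> 52 -> 57 -> -57
  1 -> 2 -> 7 -> -7
  -33 -> -66 -> -61 -> 61
  12 -> 24 -> 29 -> -29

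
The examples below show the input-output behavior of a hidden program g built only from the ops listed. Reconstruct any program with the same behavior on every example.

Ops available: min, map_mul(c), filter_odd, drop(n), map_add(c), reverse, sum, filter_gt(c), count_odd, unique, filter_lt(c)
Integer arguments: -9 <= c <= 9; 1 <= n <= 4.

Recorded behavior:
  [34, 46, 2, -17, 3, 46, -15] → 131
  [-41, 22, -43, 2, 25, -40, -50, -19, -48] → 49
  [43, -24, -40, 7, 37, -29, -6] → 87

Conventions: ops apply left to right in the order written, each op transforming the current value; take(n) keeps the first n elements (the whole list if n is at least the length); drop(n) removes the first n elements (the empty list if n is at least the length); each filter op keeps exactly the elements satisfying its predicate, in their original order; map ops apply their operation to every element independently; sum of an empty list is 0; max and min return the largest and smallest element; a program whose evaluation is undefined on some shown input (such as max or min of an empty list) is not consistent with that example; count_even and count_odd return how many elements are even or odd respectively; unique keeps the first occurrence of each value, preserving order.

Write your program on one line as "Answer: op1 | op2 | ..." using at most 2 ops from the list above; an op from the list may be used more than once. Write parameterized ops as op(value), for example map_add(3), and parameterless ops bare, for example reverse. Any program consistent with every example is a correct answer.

filter_gt(0) | sum

Check, running the answer program on each example:
  [34, 46, 2, -17, 3, 46, -15] -> [34, 46, 2, 3, 46] -> 131
  [-41, 22, -43, 2, 25, -40, -50, -19, -48] -> [22, 2, 25] -> 49
  [43, -24, -40, 7, 37, -29, -6] -> [43, 7, 37] -> 87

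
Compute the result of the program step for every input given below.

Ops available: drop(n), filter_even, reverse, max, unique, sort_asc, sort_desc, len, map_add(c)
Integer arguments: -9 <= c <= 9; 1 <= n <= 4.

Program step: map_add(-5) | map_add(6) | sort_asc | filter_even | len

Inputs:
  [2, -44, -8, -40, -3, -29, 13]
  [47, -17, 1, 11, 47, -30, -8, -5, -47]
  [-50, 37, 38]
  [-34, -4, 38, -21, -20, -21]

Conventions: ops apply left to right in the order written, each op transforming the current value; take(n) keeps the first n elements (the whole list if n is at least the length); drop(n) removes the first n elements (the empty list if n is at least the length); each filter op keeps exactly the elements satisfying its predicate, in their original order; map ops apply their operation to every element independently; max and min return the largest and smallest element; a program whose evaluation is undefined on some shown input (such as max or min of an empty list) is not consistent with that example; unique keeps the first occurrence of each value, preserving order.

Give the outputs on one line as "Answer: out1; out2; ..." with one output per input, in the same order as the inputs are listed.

3; 7; 1; 2

Execution, op by op:
  [2, -44, -8, -40, -3, -29, 13] -> [-3, -49, -13, -45, -8, -34, 8] -> [3, -43, -7, -39, -2, -28, 14] -> [-43, -39, -28, -7, -2, 3, 14] -> [-28, -2, 14] -> 3
  [47, -17, 1, 11, 47, -30, -8, -5, -47] -> [42, -22, -4, 6, 42, -35, -13, -10, -52] -> [48, -16, 2, 12, 48, -29, -7, -4, -46] -> [-46, -29, -16, -7, -4, 2, 12, 48, 48] -> [-46, -16, -4, 2, 12, 48, 48] -> 7
  [-50, 37, 38] -> [-55, 32, 33] -> [-49, 38, 39] -> [-49, 38, 39] -> [38] -> 1
  [-34, -4, 38, -21, -20, -21] -> [-39, -9, 33, -26, -25, -26] -> [-33, -3, 39, -20, -19, -20] -> [-33, -20, -20, -19, -3, 39] -> [-20, -20] -> 2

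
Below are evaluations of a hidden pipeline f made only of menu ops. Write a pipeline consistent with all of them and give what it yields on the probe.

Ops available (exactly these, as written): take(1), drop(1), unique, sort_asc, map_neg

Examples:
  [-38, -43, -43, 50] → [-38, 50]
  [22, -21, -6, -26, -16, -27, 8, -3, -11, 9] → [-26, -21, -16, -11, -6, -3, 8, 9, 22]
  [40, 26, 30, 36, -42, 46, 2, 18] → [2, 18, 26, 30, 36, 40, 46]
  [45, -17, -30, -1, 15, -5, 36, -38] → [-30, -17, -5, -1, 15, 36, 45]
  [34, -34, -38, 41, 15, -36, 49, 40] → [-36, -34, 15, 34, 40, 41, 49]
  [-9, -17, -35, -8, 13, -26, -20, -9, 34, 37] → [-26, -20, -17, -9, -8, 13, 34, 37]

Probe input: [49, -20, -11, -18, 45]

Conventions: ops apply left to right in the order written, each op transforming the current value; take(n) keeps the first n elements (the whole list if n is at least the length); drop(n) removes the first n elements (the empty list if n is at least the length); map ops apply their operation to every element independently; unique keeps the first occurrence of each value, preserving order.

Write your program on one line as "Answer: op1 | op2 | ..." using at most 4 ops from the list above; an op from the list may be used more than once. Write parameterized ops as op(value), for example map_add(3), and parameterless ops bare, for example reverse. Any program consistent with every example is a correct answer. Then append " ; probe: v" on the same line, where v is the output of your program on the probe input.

unique | sort_asc | drop(1) ; probe: [-18, -11, 45, 49]

Check, running the answer program on each example:
  [-38, -43, -43, 50] -> [-38, -43, 50] -> [-43, -38, 50] -> [-38, 50]
  [22, -21, -6, -26, -16, -27, 8, -3, -11, 9] -> [22, -21, -6, -26, -16, -27, 8, -3, -11, 9] -> [-27, -26, -21, -16, -11, -6, -3, 8, 9, 22] -> [-26, -21, -16, -11, -6, -3, 8, 9, 22]
  [40, 26, 30, 36, -42, 46, 2, 18] -> [40, 26, 30, 36, -42, 46, 2, 18] -> [-42, 2, 18, 26, 30, 36, 40, 46] -> [2, 18, 26, 30, 36, 40, 46]
  [45, -17, -30, -1, 15, -5, 36, -38] -> [45, -17, -30, -1, 15, -5, 36, -38] -> [-38, -30, -17, -5, -1, 15, 36, 45] -> [-30, -17, -5, -1, 15, 36, 45]
  [34, -34, -38, 41, 15, -36, 49, 40] -> [34, -34, -38, 41, 15, -36, 49, 40] -> [-38, -36, -34, 15, 34, 40, 41, 49] -> [-36, -34, 15, 34, 40, 41, 49]
  [-9, -17, -35, -8, 13, -26, -20, -9, 34, 37] -> [-9, -17, -35, -8, 13, -26, -20, 34, 37] -> [-35, -26, -20, -17, -9, -8, 13, 34, 37] -> [-26, -20, -17, -9, -8, 13, 34, 37]
  probe: [49, -20, -11, -18, 45] -> [49, -20, -11, -18, 45] -> [-20, -18, -11, 45, 49] -> [-18, -11, 45, 49]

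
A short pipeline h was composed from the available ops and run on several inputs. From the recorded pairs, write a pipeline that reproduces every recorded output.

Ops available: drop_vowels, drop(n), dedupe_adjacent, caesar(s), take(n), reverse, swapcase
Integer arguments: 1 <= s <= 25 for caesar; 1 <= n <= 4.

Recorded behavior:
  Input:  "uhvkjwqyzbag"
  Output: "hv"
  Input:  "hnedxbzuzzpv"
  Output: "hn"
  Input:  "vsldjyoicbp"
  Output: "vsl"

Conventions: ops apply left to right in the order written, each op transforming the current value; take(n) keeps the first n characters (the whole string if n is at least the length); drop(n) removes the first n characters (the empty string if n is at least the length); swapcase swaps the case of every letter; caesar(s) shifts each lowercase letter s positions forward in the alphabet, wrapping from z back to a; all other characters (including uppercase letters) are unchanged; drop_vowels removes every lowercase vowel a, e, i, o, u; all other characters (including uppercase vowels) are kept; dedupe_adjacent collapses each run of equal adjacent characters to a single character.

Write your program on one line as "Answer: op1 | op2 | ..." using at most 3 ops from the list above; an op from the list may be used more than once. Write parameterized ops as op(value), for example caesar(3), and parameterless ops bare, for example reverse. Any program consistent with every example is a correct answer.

take(3) | drop_vowels

Check, running the answer program on each example:
  "uhvkjwqyzbag" -> "uhv" -> "hv"
  "hnedxbzuzzpv" -> "hne" -> "hn"
  "vsldjyoicbp" -> "vsl" -> "vsl"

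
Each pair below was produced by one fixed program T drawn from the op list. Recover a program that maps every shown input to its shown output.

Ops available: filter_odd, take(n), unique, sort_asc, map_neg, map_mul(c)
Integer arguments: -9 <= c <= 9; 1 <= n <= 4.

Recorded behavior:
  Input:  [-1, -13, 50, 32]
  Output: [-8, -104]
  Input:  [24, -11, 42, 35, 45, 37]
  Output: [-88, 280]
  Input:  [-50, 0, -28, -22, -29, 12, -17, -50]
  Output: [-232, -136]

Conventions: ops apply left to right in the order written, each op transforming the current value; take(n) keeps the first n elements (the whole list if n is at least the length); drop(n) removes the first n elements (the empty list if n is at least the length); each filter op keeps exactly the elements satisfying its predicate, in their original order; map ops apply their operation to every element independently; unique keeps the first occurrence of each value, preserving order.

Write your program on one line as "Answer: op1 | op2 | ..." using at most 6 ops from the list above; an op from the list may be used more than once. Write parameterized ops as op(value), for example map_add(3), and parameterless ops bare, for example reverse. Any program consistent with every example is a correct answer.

filter_odd | take(3) | map_neg | take(2) | map_mul(8) | map_neg

Check, running the answer program on each example:
  [-1, -13, 50, 32] -> [-1, -13] -> [-1, -13] -> [1, 13] -> [1, 13] -> [8, 104] -> [-8, -104]
  [24, -11, 42, 35, 45, 37] -> [-11, 35, 45, 37] -> [-11, 35, 45] -> [11, -35, -45] -> [11, -35] -> [88, -280] -> [-88, 280]
  [-50, 0, -28, -22, -29, 12, -17, -50] -> [-29, -17] -> [-29, -17] -> [29, 17] -> [29, 17] -> [232, 136] -> [-232, -136]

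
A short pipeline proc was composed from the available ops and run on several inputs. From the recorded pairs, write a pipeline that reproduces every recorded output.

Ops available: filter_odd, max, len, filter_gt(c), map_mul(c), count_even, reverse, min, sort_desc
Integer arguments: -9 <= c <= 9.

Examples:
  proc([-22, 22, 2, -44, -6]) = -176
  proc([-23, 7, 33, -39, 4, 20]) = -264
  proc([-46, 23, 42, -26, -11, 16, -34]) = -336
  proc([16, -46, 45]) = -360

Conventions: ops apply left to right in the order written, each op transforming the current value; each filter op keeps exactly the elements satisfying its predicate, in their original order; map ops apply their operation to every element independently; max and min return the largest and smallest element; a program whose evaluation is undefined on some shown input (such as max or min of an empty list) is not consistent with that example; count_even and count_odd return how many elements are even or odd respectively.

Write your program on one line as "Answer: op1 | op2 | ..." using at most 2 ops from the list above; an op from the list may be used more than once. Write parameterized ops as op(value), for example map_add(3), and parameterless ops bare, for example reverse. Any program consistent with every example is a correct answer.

map_mul(-8) | min

Check, running the answer program on each example:
  [-22, 22, 2, -44, -6] -> [176, -176, -16, 352, 48] -> -176
  [-23, 7, 33, -39, 4, 20] -> [184, -56, -264, 312, -32, -160] -> -264
  [-46, 23, 42, -26, -11, 16, -34] -> [368, -184, -336, 208, 88, -128, 272] -> -336
  [16, -46, 45] -> [-128, 368, -360] -> -360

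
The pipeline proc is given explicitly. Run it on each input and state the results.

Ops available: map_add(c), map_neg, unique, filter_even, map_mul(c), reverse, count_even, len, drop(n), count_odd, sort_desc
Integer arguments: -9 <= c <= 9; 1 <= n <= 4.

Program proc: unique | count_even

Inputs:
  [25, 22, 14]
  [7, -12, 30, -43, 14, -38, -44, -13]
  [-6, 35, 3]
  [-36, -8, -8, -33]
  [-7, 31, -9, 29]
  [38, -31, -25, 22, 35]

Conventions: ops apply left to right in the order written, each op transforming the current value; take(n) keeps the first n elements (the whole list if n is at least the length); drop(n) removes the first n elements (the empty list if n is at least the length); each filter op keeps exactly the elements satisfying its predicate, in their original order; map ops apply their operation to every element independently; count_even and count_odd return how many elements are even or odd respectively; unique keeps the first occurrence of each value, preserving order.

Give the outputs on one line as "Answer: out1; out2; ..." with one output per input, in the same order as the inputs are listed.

Execution, op by op:
  [25, 22, 14] -> [25, 22, 14] -> 2
  [7, -12, 30, -43, 14, -38, -44, -13] -> [7, -12, 30, -43, 14, -38, -44, -13] -> 5
  [-6, 35, 3] -> [-6, 35, 3] -> 1
  [-36, -8, -8, -33] -> [-36, -8, -33] -> 2
  [-7, 31, -9, 29] -> [-7, 31, -9, 29] -> 0
  [38, -31, -25, 22, 35] -> [38, -31, -25, 22, 35] -> 2

2; 5; 1; 2; 0; 2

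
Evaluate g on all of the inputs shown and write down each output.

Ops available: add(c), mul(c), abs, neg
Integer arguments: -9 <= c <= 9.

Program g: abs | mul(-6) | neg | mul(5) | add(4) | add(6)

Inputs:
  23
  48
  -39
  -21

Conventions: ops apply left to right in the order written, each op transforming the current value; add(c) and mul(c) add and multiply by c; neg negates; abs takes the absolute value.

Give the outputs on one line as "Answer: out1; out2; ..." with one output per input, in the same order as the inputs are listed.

700; 1450; 1180; 640

Execution, op by op:
  23 -> 23 -> -138 -> 138 -> 690 -> 694 -> 700
  48 -> 48 -> -288 -> 288 -> 1440 -> 1444 -> 1450
  -39 -> 39 -> -234 -> 234 -> 1170 -> 1174 -> 1180
  -21 -> 21 -> -126 -> 126 -> 630 -> 634 -> 640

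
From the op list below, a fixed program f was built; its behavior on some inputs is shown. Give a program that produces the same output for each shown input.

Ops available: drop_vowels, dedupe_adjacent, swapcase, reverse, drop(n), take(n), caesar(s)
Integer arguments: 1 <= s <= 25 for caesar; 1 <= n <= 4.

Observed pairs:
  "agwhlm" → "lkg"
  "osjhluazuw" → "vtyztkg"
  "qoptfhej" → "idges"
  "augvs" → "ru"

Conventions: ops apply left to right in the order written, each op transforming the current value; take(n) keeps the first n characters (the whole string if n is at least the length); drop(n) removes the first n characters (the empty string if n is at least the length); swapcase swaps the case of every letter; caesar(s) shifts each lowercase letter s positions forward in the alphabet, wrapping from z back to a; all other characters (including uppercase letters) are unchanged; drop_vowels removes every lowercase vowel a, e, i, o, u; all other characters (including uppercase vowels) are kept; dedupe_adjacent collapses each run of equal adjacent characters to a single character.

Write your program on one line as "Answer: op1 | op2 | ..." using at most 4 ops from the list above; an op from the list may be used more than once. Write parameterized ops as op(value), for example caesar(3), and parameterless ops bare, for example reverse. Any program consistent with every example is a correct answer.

caesar(13) | caesar(12) | drop(3) | reverse

Check, running the answer program on each example:
  "agwhlm" -> "ntjuyz" -> "zfvgkl" -> "gkl" -> "lkg"
  "osjhluazuw" -> "bfwuyhnmhj" -> "nrigktzytv" -> "gktzytv" -> "vtyztkg"
  "qoptfhej" -> "dbcgsurw" -> "pnosegdi" -> "segdi" -> "idges"
  "augvs" -> "nhtif" -> "ztfur" -> "ur" -> "ru"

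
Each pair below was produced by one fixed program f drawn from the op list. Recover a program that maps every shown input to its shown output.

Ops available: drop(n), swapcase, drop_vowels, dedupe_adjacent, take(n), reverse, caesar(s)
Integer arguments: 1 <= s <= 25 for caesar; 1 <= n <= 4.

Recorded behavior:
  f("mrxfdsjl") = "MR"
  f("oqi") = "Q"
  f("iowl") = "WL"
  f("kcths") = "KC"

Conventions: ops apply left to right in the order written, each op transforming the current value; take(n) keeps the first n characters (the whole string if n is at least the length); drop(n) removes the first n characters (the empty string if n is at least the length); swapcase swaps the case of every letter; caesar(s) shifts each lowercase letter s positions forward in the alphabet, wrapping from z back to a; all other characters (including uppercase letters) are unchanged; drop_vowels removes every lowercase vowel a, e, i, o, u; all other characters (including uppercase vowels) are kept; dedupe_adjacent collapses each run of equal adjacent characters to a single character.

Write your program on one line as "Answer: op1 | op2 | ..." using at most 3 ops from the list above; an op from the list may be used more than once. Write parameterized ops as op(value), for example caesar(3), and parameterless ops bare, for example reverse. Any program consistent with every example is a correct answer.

drop_vowels | take(2) | swapcase

Check, running the answer program on each example:
  "mrxfdsjl" -> "mrxfdsjl" -> "mr" -> "MR"
  "oqi" -> "q" -> "q" -> "Q"
  "iowl" -> "wl" -> "wl" -> "WL"
  "kcths" -> "kcths" -> "kc" -> "KC"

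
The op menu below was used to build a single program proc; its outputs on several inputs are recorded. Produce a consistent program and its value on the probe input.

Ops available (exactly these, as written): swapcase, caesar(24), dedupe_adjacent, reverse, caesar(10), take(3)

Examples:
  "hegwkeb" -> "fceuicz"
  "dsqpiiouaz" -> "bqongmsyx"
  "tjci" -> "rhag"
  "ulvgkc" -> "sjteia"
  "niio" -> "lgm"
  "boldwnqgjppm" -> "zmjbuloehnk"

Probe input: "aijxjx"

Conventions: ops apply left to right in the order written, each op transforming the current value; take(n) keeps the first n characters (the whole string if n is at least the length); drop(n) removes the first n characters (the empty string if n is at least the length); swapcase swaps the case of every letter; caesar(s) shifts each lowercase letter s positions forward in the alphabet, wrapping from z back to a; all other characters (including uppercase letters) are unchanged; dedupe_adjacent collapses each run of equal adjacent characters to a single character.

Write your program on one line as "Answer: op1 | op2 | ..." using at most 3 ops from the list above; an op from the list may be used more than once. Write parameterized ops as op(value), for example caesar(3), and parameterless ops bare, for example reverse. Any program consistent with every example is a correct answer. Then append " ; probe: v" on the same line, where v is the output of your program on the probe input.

caesar(24) | dedupe_adjacent ; probe: "yghvhv"

Check, running the answer program on each example:
  "hegwkeb" -> "fceuicz" -> "fceuicz"
  "dsqpiiouaz" -> "bqonggmsyx" -> "bqongmsyx"
  "tjci" -> "rhag" -> "rhag"
  "ulvgkc" -> "sjteia" -> "sjteia"
  "niio" -> "lggm" -> "lgm"
  "boldwnqgjppm" -> "zmjbuloehnnk" -> "zmjbuloehnk"
  probe: "aijxjx" -> "yghvhv" -> "yghvhv"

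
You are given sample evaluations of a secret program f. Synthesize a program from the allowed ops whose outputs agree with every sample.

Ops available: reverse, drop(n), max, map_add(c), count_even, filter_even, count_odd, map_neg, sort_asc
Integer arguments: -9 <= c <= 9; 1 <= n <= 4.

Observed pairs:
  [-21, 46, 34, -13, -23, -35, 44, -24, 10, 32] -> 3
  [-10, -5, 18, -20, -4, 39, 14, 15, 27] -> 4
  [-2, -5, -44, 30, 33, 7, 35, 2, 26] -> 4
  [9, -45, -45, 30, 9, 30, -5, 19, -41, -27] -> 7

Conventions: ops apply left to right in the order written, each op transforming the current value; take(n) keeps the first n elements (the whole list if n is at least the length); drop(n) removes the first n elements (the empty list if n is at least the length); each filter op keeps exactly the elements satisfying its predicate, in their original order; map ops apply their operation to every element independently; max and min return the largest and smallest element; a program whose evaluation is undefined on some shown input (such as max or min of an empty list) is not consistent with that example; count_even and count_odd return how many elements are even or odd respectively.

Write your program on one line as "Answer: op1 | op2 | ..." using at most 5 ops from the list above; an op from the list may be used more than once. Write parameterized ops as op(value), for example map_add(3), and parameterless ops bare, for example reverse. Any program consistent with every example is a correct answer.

sort_asc | map_neg | drop(1) | count_odd

Check, running the answer program on each example:
  [-21, 46, 34, -13, -23, -35, 44, -24, 10, 32] -> [-35, -24, -23, -21, -13, 10, 32, 34, 44, 46] -> [35, 24, 23, 21, 13, -10, -32, -34, -44, -46] -> [24, 23, 21, 13, -10, -32, -34, -44, -46] -> 3
  [-10, -5, 18, -20, -4, 39, 14, 15, 27] -> [-20, -10, -5, -4, 14, 15, 18, 27, 39] -> [20, 10, 5, 4, -14, -15, -18, -27, -39] -> [10, 5, 4, -14, -15, -18, -27, -39] -> 4
  [-2, -5, -44, 30, 33, 7, 35, 2, 26] -> [-44, -5, -2, 2, 7, 26, 30, 33, 35] -> [44, 5, 2, -2, -7, -26, -30, -33, -35] -> [5, 2, -2, -7, -26, -30, -33, -35] -> 4
  [9, -45, -45, 30, 9, 30, -5, 19, -41, -27] -> [-45, -45, -41, -27, -5, 9, 9, 19, 30, 30] -> [45, 45, 41, 27, 5, -9, -9, -19, -30, -30] -> [45, 41, 27, 5, -9, -9, -19, -30, -30] -> 7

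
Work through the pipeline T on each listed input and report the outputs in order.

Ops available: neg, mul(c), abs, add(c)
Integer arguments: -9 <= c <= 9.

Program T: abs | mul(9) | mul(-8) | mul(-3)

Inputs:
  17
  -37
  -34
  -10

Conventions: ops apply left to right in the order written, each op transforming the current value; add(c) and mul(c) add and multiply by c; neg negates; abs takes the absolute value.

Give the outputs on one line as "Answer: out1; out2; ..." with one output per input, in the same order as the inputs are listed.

Execution, op by op:
  17 -> 17 -> 153 -> -1224 -> 3672
  -37 -> 37 -> 333 -> -2664 -> 7992
  -34 -> 34 -> 306 -> -2448 -> 7344
  -10 -> 10 -> 90 -> -720 -> 2160

3672; 7992; 7344; 2160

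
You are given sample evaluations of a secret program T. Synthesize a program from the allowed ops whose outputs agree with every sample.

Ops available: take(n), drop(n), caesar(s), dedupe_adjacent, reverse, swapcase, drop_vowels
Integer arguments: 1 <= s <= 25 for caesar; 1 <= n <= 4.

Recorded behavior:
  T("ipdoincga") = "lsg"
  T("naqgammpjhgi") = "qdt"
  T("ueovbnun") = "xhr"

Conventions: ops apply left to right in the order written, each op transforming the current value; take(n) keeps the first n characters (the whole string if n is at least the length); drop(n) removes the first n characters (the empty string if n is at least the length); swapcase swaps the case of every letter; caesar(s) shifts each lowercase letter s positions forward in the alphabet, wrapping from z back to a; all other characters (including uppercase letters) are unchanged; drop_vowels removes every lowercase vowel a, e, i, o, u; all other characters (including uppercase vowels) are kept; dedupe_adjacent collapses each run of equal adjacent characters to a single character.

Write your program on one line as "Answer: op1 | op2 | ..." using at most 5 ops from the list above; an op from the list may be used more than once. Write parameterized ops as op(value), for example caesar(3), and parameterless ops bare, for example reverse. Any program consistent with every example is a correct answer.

dedupe_adjacent | swapcase | take(3) | swapcase | caesar(3)

Check, running the answer program on each example:
  "ipdoincga" -> "ipdoincga" -> "IPDOINCGA" -> "IPD" -> "ipd" -> "lsg"
  "naqgammpjhgi" -> "naqgampjhgi" -> "NAQGAMPJHGI" -> "NAQ" -> "naq" -> "qdt"
  "ueovbnun" -> "ueovbnun" -> "UEOVBNUN" -> "UEO" -> "ueo" -> "xhr"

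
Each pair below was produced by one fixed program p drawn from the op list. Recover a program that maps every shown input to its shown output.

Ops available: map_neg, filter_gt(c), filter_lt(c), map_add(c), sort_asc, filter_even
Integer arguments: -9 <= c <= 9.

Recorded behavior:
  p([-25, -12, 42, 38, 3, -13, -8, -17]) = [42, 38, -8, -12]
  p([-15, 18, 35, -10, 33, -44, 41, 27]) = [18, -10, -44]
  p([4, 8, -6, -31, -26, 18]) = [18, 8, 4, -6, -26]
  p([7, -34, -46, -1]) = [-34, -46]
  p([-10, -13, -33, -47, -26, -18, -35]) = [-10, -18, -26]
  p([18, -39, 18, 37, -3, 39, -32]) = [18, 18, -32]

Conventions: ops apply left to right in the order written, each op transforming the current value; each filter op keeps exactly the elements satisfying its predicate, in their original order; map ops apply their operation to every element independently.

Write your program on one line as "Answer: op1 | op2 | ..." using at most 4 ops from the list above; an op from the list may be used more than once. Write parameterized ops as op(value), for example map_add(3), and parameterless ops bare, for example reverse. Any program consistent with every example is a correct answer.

map_neg | sort_asc | map_neg | filter_even

Check, running the answer program on each example:
  [-25, -12, 42, 38, 3, -13, -8, -17] -> [25, 12, -42, -38, -3, 13, 8, 17] -> [-42, -38, -3, 8, 12, 13, 17, 25] -> [42, 38, 3, -8, -12, -13, -17, -25] -> [42, 38, -8, -12]
  [-15, 18, 35, -10, 33, -44, 41, 27] -> [15, -18, -35, 10, -33, 44, -41, -27] -> [-41, -35, -33, -27, -18, 10, 15, 44] -> [41, 35, 33, 27, 18, -10, -15, -44] -> [18, -10, -44]
  [4, 8, -6, -31, -26, 18] -> [-4, -8, 6, 31, 26, -18] -> [-18, -8, -4, 6, 26, 31] -> [18, 8, 4, -6, -26, -31] -> [18, 8, 4, -6, -26]
  [7, -34, -46, -1] -> [-7, 34, 46, 1] -> [-7, 1, 34, 46] -> [7, -1, -34, -46] -> [-34, -46]
  [-10, -13, -33, -47, -26, -18, -35] -> [10, 13, 33, 47, 26, 18, 35] -> [10, 13, 18, 26, 33, 35, 47] -> [-10, -13, -18, -26, -33, -35, -47] -> [-10, -18, -26]
  [18, -39, 18, 37, -3, 39, -32] -> [-18, 39, -18, -37, 3, -39, 32] -> [-39, -37, -18, -18, 3, 32, 39] -> [39, 37, 18, 18, -3, -32, -39] -> [18, 18, -32]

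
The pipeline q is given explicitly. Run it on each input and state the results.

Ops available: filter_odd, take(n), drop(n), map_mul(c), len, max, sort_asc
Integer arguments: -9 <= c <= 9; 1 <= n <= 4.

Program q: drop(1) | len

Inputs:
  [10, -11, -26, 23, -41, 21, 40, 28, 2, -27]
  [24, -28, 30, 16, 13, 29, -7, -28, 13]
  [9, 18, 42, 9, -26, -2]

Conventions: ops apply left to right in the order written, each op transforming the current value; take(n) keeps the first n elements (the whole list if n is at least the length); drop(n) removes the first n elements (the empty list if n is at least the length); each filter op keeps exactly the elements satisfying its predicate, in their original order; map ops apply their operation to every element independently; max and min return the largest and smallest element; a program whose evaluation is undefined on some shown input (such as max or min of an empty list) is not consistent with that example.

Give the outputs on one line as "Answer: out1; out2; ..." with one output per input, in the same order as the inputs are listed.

Execution, op by op:
  [10, -11, -26, 23, -41, 21, 40, 28, 2, -27] -> [-11, -26, 23, -41, 21, 40, 28, 2, -27] -> 9
  [24, -28, 30, 16, 13, 29, -7, -28, 13] -> [-28, 30, 16, 13, 29, -7, -28, 13] -> 8
  [9, 18, 42, 9, -26, -2] -> [18, 42, 9, -26, -2] -> 5

9; 8; 5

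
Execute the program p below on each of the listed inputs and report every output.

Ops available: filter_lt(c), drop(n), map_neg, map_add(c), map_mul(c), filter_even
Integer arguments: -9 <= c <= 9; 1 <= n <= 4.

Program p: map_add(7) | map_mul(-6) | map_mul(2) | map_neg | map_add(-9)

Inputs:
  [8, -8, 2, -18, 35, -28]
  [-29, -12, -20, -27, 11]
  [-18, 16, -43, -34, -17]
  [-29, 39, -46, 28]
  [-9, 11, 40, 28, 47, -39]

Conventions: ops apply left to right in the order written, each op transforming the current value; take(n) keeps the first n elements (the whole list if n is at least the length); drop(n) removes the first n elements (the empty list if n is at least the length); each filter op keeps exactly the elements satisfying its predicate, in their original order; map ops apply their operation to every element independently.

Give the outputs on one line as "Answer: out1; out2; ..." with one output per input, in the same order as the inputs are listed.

Execution, op by op:
  [8, -8, 2, -18, 35, -28] -> [15, -1, 9, -11, 42, -21] -> [-90, 6, -54, 66, -252, 126] -> [-180, 12, -108, 132, -504, 252] -> [180, -12, 108, -132, 504, -252] -> [171, -21, 99, -141, 495, -261]
  [-29, -12, -20, -27, 11] -> [-22, -5, -13, -20, 18] -> [132, 30, 78, 120, -108] -> [264, 60, 156, 240, -216] -> [-264, -60, -156, -240, 216] -> [-273, -69, -165, -249, 207]
  [-18, 16, -43, -34, -17] -> [-11, 23, -36, -27, -10] -> [66, -138, 216, 162, 60] -> [132, -276, 432, 324, 120] -> [-132, 276, -432, -324, -120] -> [-141, 267, -441, -333, -129]
  [-29, 39, -46, 28] -> [-22, 46, -39, 35] -> [132, -276, 234, -210] -> [264, -552, 468, -420] -> [-264, 552, -468, 420] -> [-273, 543, -477, 411]
  [-9, 11, 40, 28, 47, -39] -> [-2, 18, 47, 35, 54, -32] -> [12, -108, -282, -210, -324, 192] -> [24, -216, -564, -420, -648, 384] -> [-24, 216, 564, 420, 648, -384] -> [-33, 207, 555, 411, 639, -393]

[171, -21, 99, -141, 495, -261]; [-273, -69, -165, -249, 207]; [-141, 267, -441, -333, -129]; [-273, 543, -477, 411]; [-33, 207, 555, 411, 639, -393]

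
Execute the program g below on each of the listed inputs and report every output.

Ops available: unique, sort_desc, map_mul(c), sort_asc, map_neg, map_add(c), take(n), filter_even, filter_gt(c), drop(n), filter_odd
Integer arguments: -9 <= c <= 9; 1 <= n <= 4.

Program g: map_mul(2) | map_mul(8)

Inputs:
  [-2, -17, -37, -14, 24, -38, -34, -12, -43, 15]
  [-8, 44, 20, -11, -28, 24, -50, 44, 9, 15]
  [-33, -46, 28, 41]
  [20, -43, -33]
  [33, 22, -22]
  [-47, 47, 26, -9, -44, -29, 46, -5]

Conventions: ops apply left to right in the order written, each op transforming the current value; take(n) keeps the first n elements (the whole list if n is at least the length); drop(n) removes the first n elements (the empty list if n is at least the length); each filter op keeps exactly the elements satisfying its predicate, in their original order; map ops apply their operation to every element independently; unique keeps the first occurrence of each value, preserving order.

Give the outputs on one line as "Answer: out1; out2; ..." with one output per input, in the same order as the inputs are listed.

[-32, -272, -592, -224, 384, -608, -544, -192, -688, 240]; [-128, 704, 320, -176, -448, 384, -800, 704, 144, 240]; [-528, -736, 448, 656]; [320, -688, -528]; [528, 352, -352]; [-752, 752, 416, -144, -704, -464, 736, -80]

Execution, op by op:
  [-2, -17, -37, -14, 24, -38, -34, -12, -43, 15] -> [-4, -34, -74, -28, 48, -76, -68, -24, -86, 30] -> [-32, -272, -592, -224, 384, -608, -544, -192, -688, 240]
  [-8, 44, 20, -11, -28, 24, -50, 44, 9, 15] -> [-16, 88, 40, -22, -56, 48, -100, 88, 18, 30] -> [-128, 704, 320, -176, -448, 384, -800, 704, 144, 240]
  [-33, -46, 28, 41] -> [-66, -92, 56, 82] -> [-528, -736, 448, 656]
  [20, -43, -33] -> [40, -86, -66] -> [320, -688, -528]
  [33, 22, -22] -> [66, 44, -44] -> [528, 352, -352]
  [-47, 47, 26, -9, -44, -29, 46, -5] -> [-94, 94, 52, -18, -88, -58, 92, -10] -> [-752, 752, 416, -144, -704, -464, 736, -80]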